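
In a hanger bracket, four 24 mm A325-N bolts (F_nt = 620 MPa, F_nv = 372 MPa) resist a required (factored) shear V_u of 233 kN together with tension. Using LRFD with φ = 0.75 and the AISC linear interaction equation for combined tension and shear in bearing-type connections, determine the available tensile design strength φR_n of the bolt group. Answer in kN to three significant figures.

A_b = π·24²/4 = 452.4 mm²; f_rv = 233 × 1000 / (4 × 452.4) = 128.8 MPa.
F'_nt = 1.3 F_nt − (F_nt / φF_nv) f_rv = 1.3·620 − (620/(0.75·372))·128.8 = 519.9 MPa, capped at F_nt → F'_nt = 519.9 MPa.
R_n = F'_nt · A_b · n = 519.9 × 452.4 × 4 / 1000 = 940.7 kN.
Design strength φR_n = 0.75 × 940.7 = 706 kN.

706 kN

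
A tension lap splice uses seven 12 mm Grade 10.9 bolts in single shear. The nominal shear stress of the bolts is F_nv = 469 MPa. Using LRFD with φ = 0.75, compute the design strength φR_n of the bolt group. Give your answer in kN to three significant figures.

A_b = π × 12² / 4 = 113.1 mm².
R_n = F_nv · A_b · n · n_s = 469 × 113.1 × 7 × 1 / 1000 = 371.3 kN.
Design strength φR_n = 0.75 × 371.3 = 278 kN.

278 kN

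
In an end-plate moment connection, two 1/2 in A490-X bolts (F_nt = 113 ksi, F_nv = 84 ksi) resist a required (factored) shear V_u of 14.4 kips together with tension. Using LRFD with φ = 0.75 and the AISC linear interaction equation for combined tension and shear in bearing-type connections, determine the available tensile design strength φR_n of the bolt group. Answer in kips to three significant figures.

23.9 kips

A_b = π·0.5²/4 = 0.1963 in²; f_rv = 14.4 / (2 × 0.1963) = 36.67 ksi.
F'_nt = 1.3 F_nt − (F_nt / φF_nv) f_rv = 1.3·113 − (113/(0.75·84))·36.67 = 81.13 ksi, capped at F_nt → F'_nt = 81.13 ksi.
R_n = F'_nt · A_b · n = 81.13 × 0.1963 × 2 = 31.86 kips.
Design strength φR_n = 0.75 × 31.86 = 23.9 kips.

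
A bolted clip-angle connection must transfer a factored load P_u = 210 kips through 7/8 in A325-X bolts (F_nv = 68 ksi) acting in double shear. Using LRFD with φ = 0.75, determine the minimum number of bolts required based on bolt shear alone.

A_b = π·0.875²/4 = 0.6013 in².
Per-bolt design strength φR_n = 0.75 × 68 × 0.6013 × 2 = 61.33 kips.
n ≥ 210 / 61.33 = 3.424 → use 4 bolts.

4 bolts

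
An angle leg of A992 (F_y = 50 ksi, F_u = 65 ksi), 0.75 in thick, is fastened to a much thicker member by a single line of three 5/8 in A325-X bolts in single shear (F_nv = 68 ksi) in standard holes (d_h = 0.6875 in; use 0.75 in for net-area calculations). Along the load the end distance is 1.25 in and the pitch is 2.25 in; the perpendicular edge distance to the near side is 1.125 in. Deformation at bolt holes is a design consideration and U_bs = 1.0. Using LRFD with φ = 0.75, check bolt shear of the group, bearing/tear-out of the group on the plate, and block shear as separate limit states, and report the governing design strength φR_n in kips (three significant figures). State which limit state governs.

46.9 kips (bolt shear governs)

Bolt shear: A_b = π·0.625²/4 = 0.3068 in²; R_n = 68 × 0.3068 × 3 × 1 = 62.59 kips → 0.75 × 62.59 = 46.9 kips.
Bearing: edge l_c = 0.9062, r_n = 53.02 kips; interior l_c = 1.562, r_n = 73.12 kips; R_n = 53.02 + 2·73.12 = 199.3 kips → 149 kips.
Block shear: A_gv = 4.312, A_nv = 2.906, A_nt = 0.5625 in²; R_n = min(0.6F_uA_nv, 0.6F_yA_gv) + U_bs·F_u·A_nt = 149.9 kips → 112 kips.
Bolt shear governs: 46.9 kips.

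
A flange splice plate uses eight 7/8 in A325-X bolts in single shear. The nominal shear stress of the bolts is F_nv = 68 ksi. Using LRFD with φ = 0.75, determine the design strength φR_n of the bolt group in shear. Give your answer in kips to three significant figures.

A_b = π × 0.875² / 4 = 0.6013 in².
R_n = F_nv · A_b · n · n_s = 68 × 0.6013 × 8 × 1 = 327.1 kips.
Design strength φR_n = 0.75 × 327.1 = 245 kips.

245 kips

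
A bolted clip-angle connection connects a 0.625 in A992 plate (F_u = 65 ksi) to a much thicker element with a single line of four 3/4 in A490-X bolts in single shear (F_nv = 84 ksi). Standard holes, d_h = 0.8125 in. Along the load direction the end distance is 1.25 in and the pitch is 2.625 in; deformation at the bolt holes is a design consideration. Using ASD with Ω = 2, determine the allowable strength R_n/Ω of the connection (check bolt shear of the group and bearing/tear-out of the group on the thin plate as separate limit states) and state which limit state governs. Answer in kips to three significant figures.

74.2 kips (bolt shear governs)

Bolt shear: A_b = π·0.75²/4 = 0.4418 in²; R_n = 84 × 0.4418 × 4 × 1 = 148.4 kips → 148.4 / 2 = 74.2 kips.
Bearing (1.2 l_c t F_u ≤ 2.4 d t F_u): upper limit = 2.4·0.75·0.625·65 = 73.12 kips.
  Edge l_c = 1.25 − 0.8125/2 = 0.8438 → r_n = 41.13 kips; interior l_c = 2.625 − 0.8125 = 1.812 → r_n = 73.12 kips.
  R_n,bearing = 1·41.13 + 3·73.12 = 260.5 kips → 260.5 / 2 = 130 kips.
Bolt shear governs: 74.2 kips.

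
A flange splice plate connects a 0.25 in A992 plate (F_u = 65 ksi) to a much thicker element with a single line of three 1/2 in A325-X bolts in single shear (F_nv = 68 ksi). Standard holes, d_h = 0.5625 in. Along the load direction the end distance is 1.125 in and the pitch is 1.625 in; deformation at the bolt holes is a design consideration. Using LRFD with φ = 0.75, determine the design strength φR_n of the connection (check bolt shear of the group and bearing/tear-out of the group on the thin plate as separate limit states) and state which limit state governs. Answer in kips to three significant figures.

30 kips (bolt shear governs)

Bolt shear: A_b = π·0.5²/4 = 0.1963 in²; R_n = 68 × 0.1963 × 3 × 1 = 40.06 kips → 0.75 × 40.06 = 30 kips.
Bearing (1.2 l_c t F_u ≤ 2.4 d t F_u): upper limit = 2.4·0.5·0.25·65 = 19.5 kips.
  Edge l_c = 1.125 − 0.5625/2 = 0.8438 → r_n = 16.45 kips; interior l_c = 1.625 − 0.5625 = 1.062 → r_n = 19.5 kips.
  R_n,bearing = 1·16.45 + 2·19.5 = 55.45 kips → 0.75 × 55.45 = 41.6 kips.
Bolt shear governs: 30 kips.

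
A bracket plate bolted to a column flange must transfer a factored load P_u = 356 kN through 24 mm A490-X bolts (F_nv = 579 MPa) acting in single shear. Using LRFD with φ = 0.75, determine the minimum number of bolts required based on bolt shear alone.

2 bolts

A_b = π·24²/4 = 452.4 mm².
Per-bolt design strength φR_n = 0.75 × 579 × 452.4 × 1 / 1000 = 196.5 kN.
n ≥ 356 / 196.5 = 1.812 → use 2 bolts.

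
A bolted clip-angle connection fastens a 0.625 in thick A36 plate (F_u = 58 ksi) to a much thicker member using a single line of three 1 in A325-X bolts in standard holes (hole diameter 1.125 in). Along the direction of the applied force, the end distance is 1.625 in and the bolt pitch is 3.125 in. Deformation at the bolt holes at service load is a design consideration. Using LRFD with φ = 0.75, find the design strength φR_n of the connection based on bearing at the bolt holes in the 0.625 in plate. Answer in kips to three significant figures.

Per bolt r_n = 1.2 l_c t F_u ≤ 2.4 d t F_u; upper limit = 2.4 × 1 × 0.625 × 58 = 87 kips.
Edge bolt: l_c = 1.625 − 1.125/2 = 1.062 in → 1.2 × 1.062 × 0.625 × 58 = 46.22 → r_n = 46.22 kips.
Interior bolts: l_c = 3.125 − 1.125 = 2 in → 1.2 × 2 × 0.625 × 58 = 87 → r_n = 87 kips.
R_n = 1 × 46.22 + 2 × 87 = 220.2 kips.
Design strength φR_n = 0.75 × 220.2 = 165 kips.

165 kips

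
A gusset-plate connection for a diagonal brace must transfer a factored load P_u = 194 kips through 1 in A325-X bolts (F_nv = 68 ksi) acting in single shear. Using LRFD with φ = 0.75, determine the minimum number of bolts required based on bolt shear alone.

5 bolts

A_b = π·1²/4 = 0.7854 in².
Per-bolt design strength φR_n = 0.75 × 68 × 0.7854 × 1 = 40.06 kips.
n ≥ 194 / 40.06 = 4.843 → use 5 bolts.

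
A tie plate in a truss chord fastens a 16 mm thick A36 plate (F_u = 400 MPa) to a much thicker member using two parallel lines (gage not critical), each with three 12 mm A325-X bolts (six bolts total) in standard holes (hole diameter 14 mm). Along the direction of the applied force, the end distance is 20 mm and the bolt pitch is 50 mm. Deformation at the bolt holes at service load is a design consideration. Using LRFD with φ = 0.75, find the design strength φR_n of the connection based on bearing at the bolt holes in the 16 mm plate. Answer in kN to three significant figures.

Per bolt r_n = 1.2 l_c t F_u ≤ 2.4 d t F_u; upper limit = 2.4 × 12 × 16 × 400 / 1000 = 184.3 kN.
Edge bolt: l_c = 20 − 14/2 = 13 mm → 1.2 × 13 × 16 × 400 / 1000 = 99.84 → r_n = 99.84 kN.
Interior bolts: l_c = 50 − 14 = 36 mm → 1.2 × 36 × 16 × 400 / 1000 = 276.5 → r_n = 184.3 kN.
R_n = 2 × 99.84 + 4 × 184.3 = 937 kN.
Design strength φR_n = 0.75 × 937 = 703 kN.

703 kN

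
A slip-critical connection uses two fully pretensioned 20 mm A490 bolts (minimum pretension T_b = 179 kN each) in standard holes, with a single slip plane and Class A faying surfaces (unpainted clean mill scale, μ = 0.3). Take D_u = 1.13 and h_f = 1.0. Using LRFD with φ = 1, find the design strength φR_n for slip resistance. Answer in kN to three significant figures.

R_n = μ · D_u · h_f · T_b · n_s · n_b = 0.3 × 1.13 × 1.0 × 179 × 1 × 2 = 121.4 kN.
Design strength φR_n = 1 × 121.4 = 121 kN.

121 kN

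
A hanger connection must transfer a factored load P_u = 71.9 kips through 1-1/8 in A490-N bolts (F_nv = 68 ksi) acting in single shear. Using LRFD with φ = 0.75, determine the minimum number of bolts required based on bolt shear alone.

A_b = π·1.125²/4 = 0.994 in².
Per-bolt design strength φR_n = 0.75 × 68 × 0.994 × 1 = 50.69 kips.
n ≥ 71.9 / 50.69 = 1.418 → use 2 bolts.

2 bolts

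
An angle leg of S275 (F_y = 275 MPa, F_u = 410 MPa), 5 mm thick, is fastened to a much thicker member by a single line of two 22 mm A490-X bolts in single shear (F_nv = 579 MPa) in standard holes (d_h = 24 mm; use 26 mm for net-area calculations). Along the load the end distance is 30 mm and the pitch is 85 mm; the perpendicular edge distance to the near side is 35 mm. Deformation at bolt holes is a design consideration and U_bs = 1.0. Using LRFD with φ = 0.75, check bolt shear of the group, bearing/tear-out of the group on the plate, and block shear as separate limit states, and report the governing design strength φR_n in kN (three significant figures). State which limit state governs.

Bolt shear: A_b = π·22²/4 = 380.1 mm²; R_n = 579 × 380.1 × 2 × 1 / 1000 = 440.2 kN → 0.75 × 440.2 = 330 kN.
Bearing: edge l_c = 18, r_n = 44.28 kN; interior l_c = 61, r_n = 108.2 kN; R_n = 44.28 + 1·108.2 = 152.5 kN → 114 kN.
Block shear: A_gv = 575, A_nv = 380, A_nt = 110 mm²; R_n = min(0.6F_uA_nv, 0.6F_yA_gv) + U_bs·F_u·A_nt = 138.6 kN → 104 kN.
Block shear governs: 104 kN.

104 kN (block shear governs)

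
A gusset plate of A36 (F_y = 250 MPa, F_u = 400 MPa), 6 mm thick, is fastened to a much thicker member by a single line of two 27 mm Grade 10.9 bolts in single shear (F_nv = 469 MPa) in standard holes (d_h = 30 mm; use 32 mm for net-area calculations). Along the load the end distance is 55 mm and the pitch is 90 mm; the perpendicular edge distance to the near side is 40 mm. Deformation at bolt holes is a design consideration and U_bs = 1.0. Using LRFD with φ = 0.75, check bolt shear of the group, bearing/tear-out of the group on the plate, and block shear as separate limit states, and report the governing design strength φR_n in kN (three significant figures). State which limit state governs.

Bolt shear: A_b = π·27²/4 = 572.6 mm²; R_n = 469 × 572.6 × 2 × 1 / 1000 = 537.1 kN → 0.75 × 537.1 = 403 kN.
Bearing: edge l_c = 40, r_n = 115.2 kN; interior l_c = 60, r_n = 155.5 kN; R_n = 115.2 + 1·155.5 = 270.7 kN → 203 kN.
Block shear: A_gv = 870, A_nv = 582, A_nt = 144 mm²; R_n = min(0.6F_uA_nv, 0.6F_yA_gv) + U_bs·F_u·A_nt = 188.1 kN → 141 kN.
Block shear governs: 141 kN.

141 kN (block shear governs)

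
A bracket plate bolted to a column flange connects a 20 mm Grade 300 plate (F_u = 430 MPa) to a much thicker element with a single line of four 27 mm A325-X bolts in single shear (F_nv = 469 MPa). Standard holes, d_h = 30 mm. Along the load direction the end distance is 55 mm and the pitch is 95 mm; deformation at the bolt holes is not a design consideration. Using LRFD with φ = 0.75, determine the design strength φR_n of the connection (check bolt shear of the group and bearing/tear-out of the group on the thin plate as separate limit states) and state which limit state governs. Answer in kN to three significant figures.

Bolt shear: A_b = π·27²/4 = 572.6 mm²; R_n = 469 × 572.6 × 4 × 1 / 1000 = 1074 kN → 0.75 × 1074 = 806 kN.
Bearing (1.5 l_c t F_u ≤ 3.0 d t F_u): upper limit = 3.0·27·20·430 / 1000 = 696.6 kN.
  Edge l_c = 55 − 30/2 = 40 → r_n = 516 kN; interior l_c = 95 − 30 = 65 → r_n = 696.6 kN.
  R_n,bearing = 1·516 + 3·696.6 = 2606 kN → 0.75 × 2606 = 1950 kN.
Bolt shear governs: 806 kN.

806 kN (bolt shear governs)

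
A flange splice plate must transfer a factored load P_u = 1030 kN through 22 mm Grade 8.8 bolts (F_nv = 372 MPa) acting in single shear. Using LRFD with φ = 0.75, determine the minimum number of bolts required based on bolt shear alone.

10 bolts

A_b = π·22²/4 = 380.1 mm².
Per-bolt design strength φR_n = 0.75 × 372 × 380.1 × 1 / 1000 = 106.1 kN.
n ≥ 1030 / 106.1 = 9.712 → use 10 bolts.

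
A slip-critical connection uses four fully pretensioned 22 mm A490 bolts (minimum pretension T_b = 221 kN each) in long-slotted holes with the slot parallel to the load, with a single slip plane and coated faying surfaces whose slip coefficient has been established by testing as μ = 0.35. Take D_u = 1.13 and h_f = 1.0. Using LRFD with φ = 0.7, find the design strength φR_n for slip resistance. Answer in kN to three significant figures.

R_n = μ · D_u · h_f · T_b · n_s · n_b = 0.35 × 1.13 × 1.0 × 221 × 1 × 4 = 349.6 kN.
Design strength φR_n = 0.7 × 349.6 = 245 kN.

245 kN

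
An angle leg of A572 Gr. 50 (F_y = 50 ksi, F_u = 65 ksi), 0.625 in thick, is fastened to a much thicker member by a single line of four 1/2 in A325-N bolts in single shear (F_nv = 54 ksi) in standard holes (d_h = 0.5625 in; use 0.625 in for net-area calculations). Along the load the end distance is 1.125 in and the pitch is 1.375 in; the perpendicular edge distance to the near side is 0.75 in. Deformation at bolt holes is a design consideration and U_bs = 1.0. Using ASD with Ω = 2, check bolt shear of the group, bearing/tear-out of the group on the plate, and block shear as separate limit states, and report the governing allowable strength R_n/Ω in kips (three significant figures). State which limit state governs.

21.2 kips (bolt shear governs)

Bolt shear: A_b = π·0.5²/4 = 0.1963 in²; R_n = 54 × 0.1963 × 4 × 1 = 42.41 kips → 42.41 / 2 = 21.2 kips.
Bearing: edge l_c = 0.8438, r_n = 41.13 kips; interior l_c = 0.8125, r_n = 39.61 kips; R_n = 41.13 + 3·39.61 = 160 kips → 80 kips.
Block shear: A_gv = 3.281, A_nv = 1.914, A_nt = 0.2734 in²; R_n = min(0.6F_uA_nv, 0.6F_yA_gv) + U_bs·F_u·A_nt = 92.42 kips → 46.2 kips.
Bolt shear governs: 21.2 kips.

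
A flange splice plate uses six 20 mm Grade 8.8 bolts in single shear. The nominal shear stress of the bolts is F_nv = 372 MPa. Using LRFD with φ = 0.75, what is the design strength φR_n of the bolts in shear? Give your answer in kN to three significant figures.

526 kN

A_b = π × 20² / 4 = 314.2 mm².
R_n = F_nv · A_b · n · n_s = 372 × 314.2 × 6 × 1 / 1000 = 701.2 kN.
Design strength φR_n = 0.75 × 701.2 = 526 kN.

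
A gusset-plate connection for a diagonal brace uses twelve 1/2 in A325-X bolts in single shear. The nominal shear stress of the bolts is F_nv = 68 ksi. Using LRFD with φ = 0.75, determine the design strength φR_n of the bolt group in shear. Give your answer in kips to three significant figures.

120 kips

A_b = π × 0.5² / 4 = 0.1963 in².
R_n = F_nv · A_b · n · n_s = 68 × 0.1963 × 12 × 1 = 160.2 kips.
Design strength φR_n = 0.75 × 160.2 = 120 kips.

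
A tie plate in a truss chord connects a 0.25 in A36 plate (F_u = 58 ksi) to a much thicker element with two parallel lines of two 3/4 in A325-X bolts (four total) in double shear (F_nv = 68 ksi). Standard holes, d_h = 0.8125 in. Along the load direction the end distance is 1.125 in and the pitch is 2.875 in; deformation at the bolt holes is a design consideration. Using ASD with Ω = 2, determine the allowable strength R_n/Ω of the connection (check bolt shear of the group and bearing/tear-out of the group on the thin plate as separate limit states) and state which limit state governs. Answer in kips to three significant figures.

38.6 kips (bearing governs)

Bolt shear: A_b = π·0.75²/4 = 0.4418 in²; R_n = 68 × 0.4418 × 4 × 2 = 240.3 kips → 240.3 / 2 = 120 kips.
Bearing (1.2 l_c t F_u ≤ 2.4 d t F_u): upper limit = 2.4·0.75·0.25·58 = 26.1 kips.
  Edge l_c = 1.125 − 0.8125/2 = 0.7188 → r_n = 12.51 kips; interior l_c = 2.875 − 0.8125 = 2.062 → r_n = 26.1 kips.
  R_n,bearing = 2·12.51 + 2·26.1 = 77.21 kips → 77.21 / 2 = 38.6 kips.
Bearing governs: 38.6 kips.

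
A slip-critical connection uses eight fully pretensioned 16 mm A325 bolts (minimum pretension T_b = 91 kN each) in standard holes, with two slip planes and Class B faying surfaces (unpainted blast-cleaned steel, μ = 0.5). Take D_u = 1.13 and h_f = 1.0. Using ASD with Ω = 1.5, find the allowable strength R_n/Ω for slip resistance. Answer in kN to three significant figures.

R_n = μ · D_u · h_f · T_b · n_s · n_b = 0.5 × 1.13 × 1.0 × 91 × 2 × 8 = 822.6 kN.
Allowable strength R_n/Ω = 822.6 / 1.5 = 548 kN.

548 kN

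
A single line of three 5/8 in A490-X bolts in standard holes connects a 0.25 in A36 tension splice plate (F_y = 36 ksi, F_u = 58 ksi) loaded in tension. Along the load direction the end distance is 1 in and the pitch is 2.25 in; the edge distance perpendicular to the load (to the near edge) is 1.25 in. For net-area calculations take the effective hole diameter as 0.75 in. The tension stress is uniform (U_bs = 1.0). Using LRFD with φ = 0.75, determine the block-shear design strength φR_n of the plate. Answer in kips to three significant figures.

31.8 kips

Shear plane L_v = 1 + 2·2.25 = 5.5 in; A_gv = 5.5 × 0.25 = 1.375 in².
A_nv = (5.5 − 2.5·0.75) × 0.25 = 0.9062 in².
A_nt = (1.25 − 0.5·0.75) × 0.25 = 0.2188 in².
0.6 F_u A_nv = 31.54 kips; 0.6 F_y A_gv = 29.7 kips → shear yielding governs the shear term.
R_n = 29.7 + 1.0 × 58 × 0.2188 = 42.39 kips.
Design strength φR_n = 0.75 × 42.39 = 31.8 kips.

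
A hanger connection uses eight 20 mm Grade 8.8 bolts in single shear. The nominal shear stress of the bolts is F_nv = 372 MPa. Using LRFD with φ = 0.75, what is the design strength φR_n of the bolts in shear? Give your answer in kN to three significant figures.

A_b = π × 20² / 4 = 314.2 mm².
R_n = F_nv · A_b · n · n_s = 372 × 314.2 × 8 × 1 / 1000 = 934.9 kN.
Design strength φR_n = 0.75 × 934.9 = 701 kN.

701 kN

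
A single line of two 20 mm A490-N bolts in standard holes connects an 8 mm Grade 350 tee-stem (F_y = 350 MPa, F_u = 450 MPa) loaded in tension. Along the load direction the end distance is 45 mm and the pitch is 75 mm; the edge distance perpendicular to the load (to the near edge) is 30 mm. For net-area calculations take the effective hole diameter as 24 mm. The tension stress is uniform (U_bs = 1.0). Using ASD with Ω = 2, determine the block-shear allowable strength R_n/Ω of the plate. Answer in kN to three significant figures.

123 kN

Shear plane L_v = 45 + 1·75 = 120 mm; A_gv = 120 × 8 = 960 mm².
A_nv = (120 − 1.5·24) × 8 = 672 mm².
A_nt = (30 − 0.5·24) × 8 = 144 mm².
0.6 F_u A_nv = 181.4 kN; 0.6 F_y A_gv = 201.6 kN → shear rupture governs the shear term.
R_n = 181.4 + 1.0 × 450 × 144 / 1000 = 246.2 kN.
Allowable strength R_n/Ω = 246.2 / 2 = 123 kN.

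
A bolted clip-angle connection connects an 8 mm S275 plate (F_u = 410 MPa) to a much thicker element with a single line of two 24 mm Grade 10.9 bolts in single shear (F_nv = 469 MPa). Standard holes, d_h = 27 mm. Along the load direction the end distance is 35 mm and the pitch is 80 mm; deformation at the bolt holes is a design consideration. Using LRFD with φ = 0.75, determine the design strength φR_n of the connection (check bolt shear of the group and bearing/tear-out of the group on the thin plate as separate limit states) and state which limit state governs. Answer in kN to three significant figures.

205 kN (bearing governs)

Bolt shear: A_b = π·24²/4 = 452.4 mm²; R_n = 469 × 452.4 × 2 × 1 / 1000 = 424.3 kN → 0.75 × 424.3 = 318 kN.
Bearing (1.2 l_c t F_u ≤ 2.4 d t F_u): upper limit = 2.4·24·8·410 / 1000 = 188.9 kN.
  Edge l_c = 35 − 27/2 = 21.5 → r_n = 84.62 kN; interior l_c = 80 − 27 = 53 → r_n = 188.9 kN.
  R_n,bearing = 1·84.62 + 1·188.9 = 273.6 kN → 0.75 × 273.6 = 205 kN.
Bearing governs: 205 kN.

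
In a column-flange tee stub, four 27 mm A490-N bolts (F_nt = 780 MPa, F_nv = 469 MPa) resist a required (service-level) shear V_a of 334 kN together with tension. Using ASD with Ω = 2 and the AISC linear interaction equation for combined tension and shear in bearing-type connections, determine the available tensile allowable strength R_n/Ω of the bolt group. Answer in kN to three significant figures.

606 kN

A_b = π·27²/4 = 572.6 mm²; f_rv = 334 × 1000 / (4 × 572.6) = 145.8 MPa.
F'_nt = 1.3 F_nt − (Ω F_nt / F_nv) f_rv = 1.3·780 − (2·780/469)·145.8 = 528.9 MPa, capped at F_nt → F'_nt = 528.9 MPa.
R_n = F'_nt · A_b · n = 528.9 × 572.6 × 4 / 1000 = 1211 kN.
Allowable strength R_n/Ω = 1211 / 2 = 606 kN.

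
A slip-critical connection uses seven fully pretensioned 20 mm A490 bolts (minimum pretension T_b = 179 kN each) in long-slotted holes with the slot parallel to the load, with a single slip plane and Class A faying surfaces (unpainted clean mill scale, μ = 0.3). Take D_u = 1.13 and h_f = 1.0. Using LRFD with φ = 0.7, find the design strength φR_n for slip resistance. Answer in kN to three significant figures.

R_n = μ · D_u · h_f · T_b · n_s · n_b = 0.3 × 1.13 × 1.0 × 179 × 1 × 7 = 424.8 kN.
Design strength φR_n = 0.7 × 424.8 = 297 kN.

297 kN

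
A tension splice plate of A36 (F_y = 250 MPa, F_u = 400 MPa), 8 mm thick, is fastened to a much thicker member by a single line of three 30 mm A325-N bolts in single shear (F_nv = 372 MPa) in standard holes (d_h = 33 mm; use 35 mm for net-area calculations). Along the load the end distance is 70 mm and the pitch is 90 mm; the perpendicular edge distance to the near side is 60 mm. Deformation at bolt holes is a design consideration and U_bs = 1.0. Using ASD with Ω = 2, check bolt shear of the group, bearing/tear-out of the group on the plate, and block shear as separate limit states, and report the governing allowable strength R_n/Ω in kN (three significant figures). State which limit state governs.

218 kN (block shear governs)

Bolt shear: A_b = π·30²/4 = 706.9 mm²; R_n = 372 × 706.9 × 3 × 1 / 1000 = 788.9 kN → 788.9 / 2 = 394 kN.
Bearing: edge l_c = 53.5, r_n = 205.4 kN; interior l_c = 57, r_n = 218.9 kN; R_n = 205.4 + 2·218.9 = 643.2 kN → 322 kN.
Block shear: A_gv = 2000, A_nv = 1300, A_nt = 340 mm²; R_n = min(0.6F_uA_nv, 0.6F_yA_gv) + U_bs·F_u·A_nt = 436 kN → 218 kN.
Block shear governs: 218 kN.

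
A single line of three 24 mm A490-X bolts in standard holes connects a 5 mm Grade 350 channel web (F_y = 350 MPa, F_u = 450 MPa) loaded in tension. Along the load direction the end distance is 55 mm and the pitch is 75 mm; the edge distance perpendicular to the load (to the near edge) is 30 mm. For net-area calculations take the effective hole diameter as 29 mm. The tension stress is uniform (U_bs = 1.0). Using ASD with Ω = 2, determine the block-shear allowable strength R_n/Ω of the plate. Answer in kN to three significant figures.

107 kN

Shear plane L_v = 55 + 2·75 = 205 mm; A_gv = 205 × 5 = 1025 mm².
A_nv = (205 − 2.5·29) × 5 = 662.5 mm².
A_nt = (30 − 0.5·29) × 5 = 77.5 mm².
0.6 F_u A_nv = 178.9 kN; 0.6 F_y A_gv = 215.2 kN → shear rupture governs the shear term.
R_n = 178.9 + 1.0 × 450 × 77.5 / 1000 = 213.8 kN.
Allowable strength R_n/Ω = 213.8 / 2 = 107 kN.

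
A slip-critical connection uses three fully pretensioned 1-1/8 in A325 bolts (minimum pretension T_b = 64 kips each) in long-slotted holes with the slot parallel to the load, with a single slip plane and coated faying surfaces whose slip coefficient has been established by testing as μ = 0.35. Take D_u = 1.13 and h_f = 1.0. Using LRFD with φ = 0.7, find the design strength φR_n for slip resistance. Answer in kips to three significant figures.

53.2 kips

R_n = μ · D_u · h_f · T_b · n_s · n_b = 0.35 × 1.13 × 1.0 × 64 × 1 × 3 = 75.94 kips.
Design strength φR_n = 0.7 × 75.94 = 53.2 kips.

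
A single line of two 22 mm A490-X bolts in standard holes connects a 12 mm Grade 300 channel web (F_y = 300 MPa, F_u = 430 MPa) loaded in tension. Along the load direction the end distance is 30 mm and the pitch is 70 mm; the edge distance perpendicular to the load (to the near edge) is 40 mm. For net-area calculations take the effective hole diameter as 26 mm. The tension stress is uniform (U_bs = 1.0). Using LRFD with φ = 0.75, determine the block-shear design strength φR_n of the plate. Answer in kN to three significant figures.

246 kN

Shear plane L_v = 30 + 1·70 = 100 mm; A_gv = 100 × 12 = 1200 mm².
A_nv = (100 − 1.5·26) × 12 = 732 mm².
A_nt = (40 − 0.5·26) × 12 = 324 mm².
0.6 F_u A_nv = 188.9 kN; 0.6 F_y A_gv = 216 kN → shear rupture governs the shear term.
R_n = 188.9 + 1.0 × 430 × 324 / 1000 = 328.2 kN.
Design strength φR_n = 0.75 × 328.2 = 246 kN.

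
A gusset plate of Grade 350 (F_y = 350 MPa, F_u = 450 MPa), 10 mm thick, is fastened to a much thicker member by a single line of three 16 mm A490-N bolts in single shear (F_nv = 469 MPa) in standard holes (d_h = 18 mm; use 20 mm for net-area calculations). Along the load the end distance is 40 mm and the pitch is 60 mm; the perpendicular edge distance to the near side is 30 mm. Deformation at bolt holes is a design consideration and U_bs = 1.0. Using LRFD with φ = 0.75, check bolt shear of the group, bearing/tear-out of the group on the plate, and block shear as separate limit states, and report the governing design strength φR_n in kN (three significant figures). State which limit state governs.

Bolt shear: A_b = π·16²/4 = 201.1 mm²; R_n = 469 × 201.1 × 3 × 1 / 1000 = 282.9 kN → 0.75 × 282.9 = 212 kN.
Bearing: edge l_c = 31, r_n = 167.4 kN; interior l_c = 42, r_n = 172.8 kN; R_n = 167.4 + 2·172.8 = 513 kN → 385 kN.
Block shear: A_gv = 1600, A_nv = 1100, A_nt = 200 mm²; R_n = min(0.6F_uA_nv, 0.6F_yA_gv) + U_bs·F_u·A_nt = 387 kN → 290 kN.
Bolt shear governs: 212 kN.

212 kN (bolt shear governs)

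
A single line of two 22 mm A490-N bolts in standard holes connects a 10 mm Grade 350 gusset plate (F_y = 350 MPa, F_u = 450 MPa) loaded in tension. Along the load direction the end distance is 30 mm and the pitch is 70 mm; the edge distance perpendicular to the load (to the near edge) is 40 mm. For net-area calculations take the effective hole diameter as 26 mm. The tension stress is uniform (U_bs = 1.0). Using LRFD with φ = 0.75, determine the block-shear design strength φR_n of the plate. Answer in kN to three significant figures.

Shear plane L_v = 30 + 1·70 = 100 mm; A_gv = 100 × 10 = 1000 mm².
A_nv = (100 − 1.5·26) × 10 = 610 mm².
A_nt = (40 − 0.5·26) × 10 = 270 mm².
0.6 F_u A_nv = 164.7 kN; 0.6 F_y A_gv = 210 kN → shear rupture governs the shear term.
R_n = 164.7 + 1.0 × 450 × 270 / 1000 = 286.2 kN.
Design strength φR_n = 0.75 × 286.2 = 215 kN.

215 kN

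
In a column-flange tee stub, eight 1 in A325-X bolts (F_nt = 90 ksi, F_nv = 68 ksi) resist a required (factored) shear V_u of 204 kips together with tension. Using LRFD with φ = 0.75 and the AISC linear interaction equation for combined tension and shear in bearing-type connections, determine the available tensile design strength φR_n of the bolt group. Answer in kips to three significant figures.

281 kips

A_b = π·1²/4 = 0.7854 in²; f_rv = 204 / (8 × 0.7854) = 32.47 ksi.
F'_nt = 1.3 F_nt − (F_nt / φF_nv) f_rv = 1.3·90 − (90/(0.75·68))·32.47 = 59.7 ksi, capped at F_nt → F'_nt = 59.7 ksi.
R_n = F'_nt · A_b · n = 59.7 × 0.7854 × 8 = 375.1 kips.
Design strength φR_n = 0.75 × 375.1 = 281 kips.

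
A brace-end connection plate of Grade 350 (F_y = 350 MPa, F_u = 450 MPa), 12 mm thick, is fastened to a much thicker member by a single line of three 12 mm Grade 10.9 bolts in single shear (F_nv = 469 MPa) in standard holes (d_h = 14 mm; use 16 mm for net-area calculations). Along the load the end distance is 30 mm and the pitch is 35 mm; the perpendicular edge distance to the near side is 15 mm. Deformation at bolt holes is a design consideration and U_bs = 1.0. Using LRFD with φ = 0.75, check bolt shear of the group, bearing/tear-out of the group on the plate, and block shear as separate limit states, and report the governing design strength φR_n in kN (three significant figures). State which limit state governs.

119 kN (bolt shear governs)

Bolt shear: A_b = π·12²/4 = 113.1 mm²; R_n = 469 × 113.1 × 3 × 1 / 1000 = 159.1 kN → 0.75 × 159.1 = 119 kN.
Bearing: edge l_c = 23, r_n = 149 kN; interior l_c = 21, r_n = 136.1 kN; R_n = 149 + 2·136.1 = 421.2 kN → 316 kN.
Block shear: A_gv = 1200, A_nv = 720, A_nt = 84 mm²; R_n = min(0.6F_uA_nv, 0.6F_yA_gv) + U_bs·F_u·A_nt = 232.2 kN → 174 kN.
Bolt shear governs: 119 kN.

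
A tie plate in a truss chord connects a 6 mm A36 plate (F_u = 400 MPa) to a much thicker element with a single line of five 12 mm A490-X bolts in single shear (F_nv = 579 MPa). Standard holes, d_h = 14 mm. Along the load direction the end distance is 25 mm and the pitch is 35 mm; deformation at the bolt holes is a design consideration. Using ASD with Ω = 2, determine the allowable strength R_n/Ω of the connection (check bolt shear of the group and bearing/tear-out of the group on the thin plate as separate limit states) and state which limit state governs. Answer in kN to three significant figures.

147 kN (bearing governs)

Bolt shear: A_b = π·12²/4 = 113.1 mm²; R_n = 579 × 113.1 × 5 × 1 / 1000 = 327.4 kN → 327.4 / 2 = 164 kN.
Bearing (1.2 l_c t F_u ≤ 2.4 d t F_u): upper limit = 2.4·12·6·400 / 1000 = 69.12 kN.
  Edge l_c = 25 − 14/2 = 18 → r_n = 51.84 kN; interior l_c = 35 − 14 = 21 → r_n = 60.48 kN.
  R_n,bearing = 1·51.84 + 4·60.48 = 293.8 kN → 293.8 / 2 = 147 kN.
Bearing governs: 147 kN.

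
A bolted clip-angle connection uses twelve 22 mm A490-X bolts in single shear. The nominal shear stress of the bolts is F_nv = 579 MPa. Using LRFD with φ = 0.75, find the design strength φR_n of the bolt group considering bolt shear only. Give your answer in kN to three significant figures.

1980 kN

A_b = π × 22² / 4 = 380.1 mm².
R_n = F_nv · A_b · n · n_s = 579 × 380.1 × 12 × 1 / 1000 = 2641 kN.
Design strength φR_n = 0.75 × 2641 = 1980 kN.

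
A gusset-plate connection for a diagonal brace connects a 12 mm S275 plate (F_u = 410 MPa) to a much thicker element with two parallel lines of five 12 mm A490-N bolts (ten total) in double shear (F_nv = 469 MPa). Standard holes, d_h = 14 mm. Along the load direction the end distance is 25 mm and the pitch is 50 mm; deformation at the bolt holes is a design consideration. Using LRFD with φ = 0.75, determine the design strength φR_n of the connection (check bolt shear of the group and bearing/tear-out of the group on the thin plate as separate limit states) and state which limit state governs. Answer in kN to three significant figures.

Bolt shear: A_b = π·12²/4 = 113.1 mm²; R_n = 469 × 113.1 × 10 × 2 / 1000 = 1061 kN → 0.75 × 1061 = 796 kN.
Bearing (1.2 l_c t F_u ≤ 2.4 d t F_u): upper limit = 2.4·12·12·410 / 1000 = 141.7 kN.
  Edge l_c = 25 − 14/2 = 18 → r_n = 106.3 kN; interior l_c = 50 − 14 = 36 → r_n = 141.7 kN.
  R_n,bearing = 2·106.3 + 8·141.7 = 1346 kN → 0.75 × 1346 = 1010 kN.
Bolt shear governs: 796 kN.

796 kN (bolt shear governs)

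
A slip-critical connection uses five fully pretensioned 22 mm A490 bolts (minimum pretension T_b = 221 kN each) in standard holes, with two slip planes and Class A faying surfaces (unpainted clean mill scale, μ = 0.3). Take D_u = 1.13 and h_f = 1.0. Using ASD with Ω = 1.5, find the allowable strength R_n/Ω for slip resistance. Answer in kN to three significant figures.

499 kN

R_n = μ · D_u · h_f · T_b · n_s · n_b = 0.3 × 1.13 × 1.0 × 221 × 2 × 5 = 749.2 kN.
Allowable strength R_n/Ω = 749.2 / 1.5 = 499 kN.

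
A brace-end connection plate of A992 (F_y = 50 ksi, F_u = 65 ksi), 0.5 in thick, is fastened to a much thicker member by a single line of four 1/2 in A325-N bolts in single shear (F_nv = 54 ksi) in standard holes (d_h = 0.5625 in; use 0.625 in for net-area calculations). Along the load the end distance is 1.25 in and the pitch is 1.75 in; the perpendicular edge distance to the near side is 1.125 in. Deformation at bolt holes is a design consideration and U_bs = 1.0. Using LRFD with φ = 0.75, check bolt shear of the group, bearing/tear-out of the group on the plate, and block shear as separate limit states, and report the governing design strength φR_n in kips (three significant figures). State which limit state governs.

31.8 kips (bolt shear governs)

Bolt shear: A_b = π·0.5²/4 = 0.1963 in²; R_n = 54 × 0.1963 × 4 × 1 = 42.41 kips → 0.75 × 42.41 = 31.8 kips.
Bearing: edge l_c = 0.9688, r_n = 37.78 kips; interior l_c = 1.188, r_n = 39 kips; R_n = 37.78 + 3·39 = 154.8 kips → 116 kips.
Block shear: A_gv = 3.25, A_nv = 2.156, A_nt = 0.4062 in²; R_n = min(0.6F_uA_nv, 0.6F_yA_gv) + U_bs·F_u·A_nt = 110.5 kips → 82.9 kips.
Bolt shear governs: 31.8 kips.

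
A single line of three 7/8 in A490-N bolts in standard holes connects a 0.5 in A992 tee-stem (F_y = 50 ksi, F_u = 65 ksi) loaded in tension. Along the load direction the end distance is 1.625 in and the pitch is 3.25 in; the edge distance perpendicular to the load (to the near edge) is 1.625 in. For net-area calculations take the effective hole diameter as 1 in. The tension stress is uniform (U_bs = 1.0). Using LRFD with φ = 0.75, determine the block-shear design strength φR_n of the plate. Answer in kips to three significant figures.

Shear plane L_v = 1.625 + 2·3.25 = 8.125 in; A_gv = 8.125 × 0.5 = 4.062 in².
A_nv = (8.125 − 2.5·1) × 0.5 = 2.812 in².
A_nt = (1.625 − 0.5·1) × 0.5 = 0.5625 in².
0.6 F_u A_nv = 109.7 kips; 0.6 F_y A_gv = 121.9 kips → shear rupture governs the shear term.
R_n = 109.7 + 1.0 × 65 × 0.5625 = 146.2 kips.
Design strength φR_n = 0.75 × 146.2 = 110 kips.

110 kips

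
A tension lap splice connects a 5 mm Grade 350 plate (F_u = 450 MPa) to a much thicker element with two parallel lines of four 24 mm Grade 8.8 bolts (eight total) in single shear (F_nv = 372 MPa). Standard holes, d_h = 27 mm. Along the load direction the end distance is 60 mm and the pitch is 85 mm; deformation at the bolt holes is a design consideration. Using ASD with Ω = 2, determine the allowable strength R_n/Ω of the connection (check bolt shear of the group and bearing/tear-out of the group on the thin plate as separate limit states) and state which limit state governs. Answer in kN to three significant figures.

514 kN (bearing governs)

Bolt shear: A_b = π·24²/4 = 452.4 mm²; R_n = 372 × 452.4 × 8 × 1 / 1000 = 1346 kN → 1346 / 2 = 673 kN.
Bearing (1.2 l_c t F_u ≤ 2.4 d t F_u): upper limit = 2.4·24·5·450 / 1000 = 129.6 kN.
  Edge l_c = 60 − 27/2 = 46.5 → r_n = 125.5 kN; interior l_c = 85 − 27 = 58 → r_n = 129.6 kN.
  R_n,bearing = 2·125.5 + 6·129.6 = 1029 kN → 1029 / 2 = 514 kN.
Bearing governs: 514 kN.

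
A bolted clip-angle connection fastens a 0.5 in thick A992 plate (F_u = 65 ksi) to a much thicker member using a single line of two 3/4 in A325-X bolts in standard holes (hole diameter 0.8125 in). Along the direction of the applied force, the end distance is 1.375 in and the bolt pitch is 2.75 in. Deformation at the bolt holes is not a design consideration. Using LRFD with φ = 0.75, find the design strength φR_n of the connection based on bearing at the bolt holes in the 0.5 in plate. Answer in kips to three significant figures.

Per bolt r_n = 1.5 l_c t F_u ≤ 3.0 d t F_u; upper limit = 3.0 × 0.75 × 0.5 × 65 = 73.12 kips.
Edge bolt: l_c = 1.375 − 0.8125/2 = 0.9688 in → 1.5 × 0.9688 × 0.5 × 65 = 47.23 → r_n = 47.23 kips.
Interior bolts: l_c = 2.75 − 0.8125 = 1.938 in → 1.5 × 1.938 × 0.5 × 65 = 94.45 → r_n = 73.12 kips.
R_n = 1 × 47.23 + 1 × 73.12 = 120.4 kips.
Design strength φR_n = 0.75 × 120.4 = 90.3 kips.

90.3 kips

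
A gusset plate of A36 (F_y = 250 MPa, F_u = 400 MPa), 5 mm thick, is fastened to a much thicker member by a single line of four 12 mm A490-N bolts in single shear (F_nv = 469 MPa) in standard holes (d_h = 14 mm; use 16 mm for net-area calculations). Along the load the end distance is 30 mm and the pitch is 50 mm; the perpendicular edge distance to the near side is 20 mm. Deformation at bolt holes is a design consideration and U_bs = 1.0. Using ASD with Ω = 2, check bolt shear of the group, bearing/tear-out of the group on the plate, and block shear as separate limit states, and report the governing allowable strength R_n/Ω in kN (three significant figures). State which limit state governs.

Bolt shear: A_b = π·12²/4 = 113.1 mm²; R_n = 469 × 113.1 × 4 × 1 / 1000 = 212.2 kN → 212.2 / 2 = 106 kN.
Bearing: edge l_c = 23, r_n = 55.2 kN; interior l_c = 36, r_n = 57.6 kN; R_n = 55.2 + 3·57.6 = 228 kN → 114 kN.
Block shear: A_gv = 900, A_nv = 620, A_nt = 60 mm²; R_n = min(0.6F_uA_nv, 0.6F_yA_gv) + U_bs·F_u·A_nt = 159 kN → 79.5 kN.
Block shear governs: 79.5 kN.

79.5 kN (block shear governs)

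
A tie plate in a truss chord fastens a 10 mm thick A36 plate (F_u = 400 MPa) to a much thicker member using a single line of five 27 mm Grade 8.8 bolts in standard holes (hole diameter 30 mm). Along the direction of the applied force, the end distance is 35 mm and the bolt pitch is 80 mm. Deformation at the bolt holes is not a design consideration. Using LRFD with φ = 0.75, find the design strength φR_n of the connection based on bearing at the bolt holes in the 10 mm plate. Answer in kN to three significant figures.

Per bolt r_n = 1.5 l_c t F_u ≤ 3.0 d t F_u; upper limit = 3.0 × 27 × 10 × 400 / 1000 = 324 kN.
Edge bolt: l_c = 35 − 30/2 = 20 mm → 1.5 × 20 × 10 × 400 / 1000 = 120 → r_n = 120 kN.
Interior bolts: l_c = 80 − 30 = 50 mm → 1.5 × 50 × 10 × 400 / 1000 = 300 → r_n = 300 kN.
R_n = 1 × 120 + 4 × 300 = 1320 kN.
Design strength φR_n = 0.75 × 1320 = 990 kN.

990 kN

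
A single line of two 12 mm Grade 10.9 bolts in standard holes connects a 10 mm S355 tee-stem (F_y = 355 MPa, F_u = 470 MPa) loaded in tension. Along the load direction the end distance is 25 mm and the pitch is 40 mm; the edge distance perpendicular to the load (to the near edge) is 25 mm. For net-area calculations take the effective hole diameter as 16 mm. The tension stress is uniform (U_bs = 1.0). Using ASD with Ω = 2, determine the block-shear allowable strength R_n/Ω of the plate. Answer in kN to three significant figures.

Shear plane L_v = 25 + 1·40 = 65 mm; A_gv = 65 × 10 = 650 mm².
A_nv = (65 − 1.5·16) × 10 = 410 mm².
A_nt = (25 − 0.5·16) × 10 = 170 mm².
0.6 F_u A_nv = 115.6 kN; 0.6 F_y A_gv = 138.5 kN → shear rupture governs the shear term.
R_n = 115.6 + 1.0 × 470 × 170 / 1000 = 195.5 kN.
Allowable strength R_n/Ω = 195.5 / 2 = 97.8 kN.

97.8 kN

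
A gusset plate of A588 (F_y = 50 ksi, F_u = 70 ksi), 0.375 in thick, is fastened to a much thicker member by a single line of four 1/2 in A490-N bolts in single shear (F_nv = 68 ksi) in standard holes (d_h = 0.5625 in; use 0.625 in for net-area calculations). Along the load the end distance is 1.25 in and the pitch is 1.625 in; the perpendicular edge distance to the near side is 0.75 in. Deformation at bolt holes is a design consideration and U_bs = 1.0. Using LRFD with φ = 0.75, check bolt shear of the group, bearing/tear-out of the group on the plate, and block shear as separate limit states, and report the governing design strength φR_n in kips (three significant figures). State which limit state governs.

40.1 kips (bolt shear governs)

Bolt shear: A_b = π·0.5²/4 = 0.1963 in²; R_n = 68 × 0.1963 × 4 × 1 = 53.41 kips → 0.75 × 53.41 = 40.1 kips.
Bearing: edge l_c = 0.9688, r_n = 30.52 kips; interior l_c = 1.062, r_n = 31.5 kips; R_n = 30.52 + 3·31.5 = 125 kips → 93.8 kips.
Block shear: A_gv = 2.297, A_nv = 1.477, A_nt = 0.1641 in²; R_n = min(0.6F_uA_nv, 0.6F_yA_gv) + U_bs·F_u·A_nt = 73.5 kips → 55.1 kips.
Bolt shear governs: 40.1 kips.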